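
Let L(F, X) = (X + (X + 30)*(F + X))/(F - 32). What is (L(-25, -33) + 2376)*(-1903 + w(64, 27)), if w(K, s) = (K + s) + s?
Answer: -80498145/19 ≈ -4.2367e+6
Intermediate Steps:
L(F, X) = (X + (30 + X)*(F + X))/(-32 + F)
w(K, s) = K + 2*s
(L(-25, -33) + 2376)*(-1903 + w(64, 27)) = (((-33)² + 30*(-25) + 31*(-33) - 25*(-33))/(-32 - 25) + 2376)*(-1903 + (64 + 2*27)) = ((1089 - 750 - 1023 + 825)/(-57) + 2376)*(-1903 + (64 + 54)) = (-1/57*141 + 2376)*(-1903 + 118) = (-47/19 + 2376)*(-1785) = (45097/19)*(-1785) = -80498145/19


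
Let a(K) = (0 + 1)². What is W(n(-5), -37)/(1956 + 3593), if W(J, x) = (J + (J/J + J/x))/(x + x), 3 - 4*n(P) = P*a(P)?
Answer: -109/15193162 ≈ -7.1743e-6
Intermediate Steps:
a(K) = 1 (a(K) = 1² = 1)
n(P) = ¾ - P/4
W(J, x) = (1 + J + J/x)/(2*x) (W(J, x) = (J + (1 + J/x))/((2*x)) = (1 + J + J/x)*(1/(2*x)) = (1 + J + J/x)/(2*x))
W(n(-5), -37)/(1956 + 3593) = ((½)*((¾ - ¼*(-5)) - 37*(1 + (¾ - ¼*(-5))))/(-37)²)/(1956 + 3593) = ((½)*(1/1369)*((¾ + 5/4) - 37*(1 + (¾ + 5/4))))/5549 = ((½)*(1/1369)*(2 - 37*(1 + 2)))*(1/5549) = ((½)*(1/1369)*(2 - 37*3))*(1/5549) = ((½)*(1/1369)*(2 - 111))*(1/5549) = ((½)*(1/1369)*(-109))*(1/5549) = -109/2738*1/5549 = -109/15193162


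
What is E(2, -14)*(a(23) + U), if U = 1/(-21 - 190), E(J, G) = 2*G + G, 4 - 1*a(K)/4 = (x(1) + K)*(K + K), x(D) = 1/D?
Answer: 38992842/211 ≈ 1.8480e+5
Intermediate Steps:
a(K) = 16 - 8*K*(1 + K) (a(K) = 16 - 4*(1/1 + K)*(K + K) = 16 - 4*(1 + K)*2*K = 16 - 8*K*(1 + K))
E(J, G) = 3*G
U = -1/211 (U = 1/(-211) = -1/211 ≈ -0.0047393)
E(2, -14)*(a(23) + U) = (3*(-14))*((16 - 8*23 - 8*23**2) - 1/211) = -42*((16 - 184 - 8*529) - 1/211) = -42*((16 - 184 - 4232) - 1/211) = -42*(-4400 - 1/211) = -42*(-928401/211) = 38992842/211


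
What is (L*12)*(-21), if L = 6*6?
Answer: -9072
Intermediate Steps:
L = 36
(L*12)*(-21) = (36*12)*(-21) = 432*(-21) = -9072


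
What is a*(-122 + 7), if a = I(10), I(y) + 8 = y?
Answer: -230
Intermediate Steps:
I(y) = -8 + y
a = 2 (a = -8 + 10 = 2)
a*(-122 + 7) = 2*(-122 + 7) = 2*(-115) = -230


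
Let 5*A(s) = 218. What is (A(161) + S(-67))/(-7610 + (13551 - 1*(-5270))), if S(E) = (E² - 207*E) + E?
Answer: 91673/56055 ≈ 1.6354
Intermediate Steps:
A(s) = 218/5 (A(s) = (⅕)*218 = 218/5)
S(E) = E² - 206*E
(A(161) + S(-67))/(-7610 + (13551 - 1*(-5270))) = (218/5 - 67*(-206 - 67))/(-7610 + (13551 - 1*(-5270))) = (218/5 - 67*(-273))/(-7610 + (13551 + 5270)) = (218/5 + 18291)/(-7610 + 18821) = (91673/5)/11211 = (91673/5)*(1/11211) = 91673/56055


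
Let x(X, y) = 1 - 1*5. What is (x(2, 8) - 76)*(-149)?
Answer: 11920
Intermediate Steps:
x(X, y) = -4 (x(X, y) = 1 - 5 = -4)
(x(2, 8) - 76)*(-149) = (-4 - 76)*(-149) = -80*(-149) = 11920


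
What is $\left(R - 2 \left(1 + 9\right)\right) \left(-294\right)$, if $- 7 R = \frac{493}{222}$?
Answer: $\frac{221011}{37} \approx 5973.3$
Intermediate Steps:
$R = - \frac{493}{1554}$ ($R = - \frac{493 \cdot \frac{1}{222}}{7} = \left(- \frac{1}{7}\right) \frac{493}{222} = - \frac{493}{1554} \approx -0.31725$)
$\left(R - 2 \left(1 + 9\right)\right) \left(-294\right) = \left(- \frac{493}{1554} - 2 \left(1 + 9\right)\right) \left(-294\right) = \left(- \frac{493}{1554} - 20\right) \left(-294\right) = \left(- \frac{31573}{1554}\right) \left(-294\right) = \frac{221011}{37}$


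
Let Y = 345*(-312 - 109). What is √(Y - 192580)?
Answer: 5*I*√13513 ≈ 581.23*I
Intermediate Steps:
Y = -145245 (Y = 345*(-421) = -145245)
√(Y - 192580) = √(-145245 - 192580) = √(-337825) = 5*I*√13513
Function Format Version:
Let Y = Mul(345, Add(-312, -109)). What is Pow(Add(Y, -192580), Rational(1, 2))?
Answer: Mul(5, I, Pow(13513, Rational(1, 2))) ≈ Mul(581.23, I)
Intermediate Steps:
Y = -145245 (Y = Mul(345, -421) = -145245)
Pow(Add(Y, -192580), Rational(1, 2)) = Pow(Add(-145245, -192580), Rational(1, 2)) = Pow(-337825, Rational(1, 2)) = Mul(5, I, Pow(13513, Rational(1, 2)))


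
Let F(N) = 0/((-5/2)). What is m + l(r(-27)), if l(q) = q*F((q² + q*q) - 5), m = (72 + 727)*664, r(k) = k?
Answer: 530536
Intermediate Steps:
F(N) = 0 (F(N) = 0/((-5*½)) = 0/(-5/2) = 0*(-⅖) = 0)
m = 530536 (m = 799*664 = 530536)
l(q) = 0 (l(q) = q*0 = 0)
m + l(r(-27)) = 530536 + 0 = 530536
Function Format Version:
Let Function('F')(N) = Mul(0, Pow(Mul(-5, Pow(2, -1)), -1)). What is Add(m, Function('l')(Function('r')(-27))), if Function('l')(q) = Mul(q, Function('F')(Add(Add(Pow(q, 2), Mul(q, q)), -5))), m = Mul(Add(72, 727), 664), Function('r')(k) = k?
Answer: 530536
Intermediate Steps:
Function('F')(N) = 0 (Function('F')(N) = Mul(0, Pow(Mul(-5, Rational(1, 2)), -1)) = Mul(0, Pow(Rational(-5, 2), -1)) = Mul(0, Rational(-2, 5)) = 0)
m = 530536 (m = Mul(799, 664) = 530536)
Function('l')(q) = 0 (Function('l')(q) = Mul(q, 0) = 0)
Add(m, Function('l')(Function('r')(-27))) = Add(530536, 0) = 530536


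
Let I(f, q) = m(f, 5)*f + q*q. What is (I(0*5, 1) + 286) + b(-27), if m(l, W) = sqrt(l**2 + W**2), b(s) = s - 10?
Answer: 250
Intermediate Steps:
b(s) = -10 + s
m(l, W) = sqrt(W**2 + l**2)
I(f, q) = q**2 + f*sqrt(25 + f**2) (I(f, q) = sqrt(5**2 + f**2)*f + q*q = sqrt(25 + f**2)*f + q**2 = f*sqrt(25 + f**2) + q**2 = q**2 + f*sqrt(25 + f**2))
(I(0*5, 1) + 286) + b(-27) = ((1**2 + (0*5)*sqrt(25 + (0*5)**2)) + 286) + (-10 - 27) = ((1 + 0*sqrt(25 + 0**2)) + 286) - 37 = ((1 + 0*sqrt(25 + 0)) + 286) - 37 = ((1 + 0*sqrt(25)) + 286) - 37 = ((1 + 0*5) + 286) - 37 = ((1 + 0) + 286) - 37 = (1 + 286) - 37 = 287 - 37 = 250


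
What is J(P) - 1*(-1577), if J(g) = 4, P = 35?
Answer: 1581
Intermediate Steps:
J(P) - 1*(-1577) = 4 - 1*(-1577) = 4 + 1577 = 1581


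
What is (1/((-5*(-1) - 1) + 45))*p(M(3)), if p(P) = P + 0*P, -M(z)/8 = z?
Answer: -24/49 ≈ -0.48980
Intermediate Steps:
M(z) = -8*z
p(P) = P (p(P) = P + 0 = P)
(1/((-5*(-1) - 1) + 45))*p(M(3)) = (1/((-5*(-1) - 1) + 45))*(-8*3) = (1/((5 - 1) + 45))*(-24) = (1/(4 + 45))*(-24) = (1/49)*(-24) = -24/49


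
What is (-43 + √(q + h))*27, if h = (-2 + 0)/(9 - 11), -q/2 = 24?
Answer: -1161 + 27*I*√47 ≈ -1161.0 + 185.1*I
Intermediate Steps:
q = -48 (q = -2*24 = -48)
h = 1 (h = -2/(-2) = -2*(-½) = 1)
(-43 + √(q + h))*27 = (-43 + √(-48 + 1))*27 = (-43 + √(-47))*27 = (-43 + I*√47)*27 = -1161 + 27*I*√47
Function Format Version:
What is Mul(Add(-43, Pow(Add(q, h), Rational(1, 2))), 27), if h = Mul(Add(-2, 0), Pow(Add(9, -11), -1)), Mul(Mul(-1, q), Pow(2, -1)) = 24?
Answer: Add(-1161, Mul(27, I, Pow(47, Rational(1, 2)))) ≈ Add(-1161.0, Mul(185.10, I))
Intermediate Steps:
q = -48 (q = Mul(-2, 24) = -48)
h = 1 (h = Mul(-2, Pow(-2, -1)) = Mul(-2, Rational(-1, 2)) = 1)
Mul(Add(-43, Pow(Add(q, h), Rational(1, 2))), 27) = Mul(Add(-43, Pow(Add(-48, 1), Rational(1, 2))), 27) = Mul(Add(-43, Pow(-47, Rational(1, 2))), 27) = Mul(Add(-43, Mul(I, Pow(47, Rational(1, 2)))), 27) = Add(-1161, Mul(27, I, Pow(47, Rational(1, 2))))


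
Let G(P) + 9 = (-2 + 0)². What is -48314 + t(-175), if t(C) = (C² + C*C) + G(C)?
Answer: 12931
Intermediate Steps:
G(P) = -5 (G(P) = -9 + (-2 + 0)² = -9 + (-2)² = -9 + 4 = -5)
t(C) = -5 + 2*C² (t(C) = (C² + C*C) - 5 = (C² + C²) - 5 = 2*C² - 5 = -5 + 2*C²)
-48314 + t(-175) = -48314 + (-5 + 2*(-175)²) = -48314 + (-5 + 2*30625) = -48314 + (-5 + 61250) = -48314 + 61245 = 12931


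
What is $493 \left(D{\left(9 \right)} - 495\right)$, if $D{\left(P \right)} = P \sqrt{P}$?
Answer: $-230724$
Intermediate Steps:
$D{\left(P \right)} = P^{\frac{3}{2}}$
$493 \left(D{\left(9 \right)} - 495\right) = 493 \left(9^{\frac{3}{2}} - 495\right) = 493 \left(27 - 495\right) = 493 \left(-468\right) = -230724$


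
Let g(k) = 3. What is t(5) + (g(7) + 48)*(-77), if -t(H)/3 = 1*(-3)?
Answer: -3918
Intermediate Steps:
t(H) = 9 (t(H) = -3*(-3) = 9)
t(5) + (g(7) + 48)*(-77) = 9 + (3 + 48)*(-77) = 9 + 51*(-77) = 9 - 3927 = -3918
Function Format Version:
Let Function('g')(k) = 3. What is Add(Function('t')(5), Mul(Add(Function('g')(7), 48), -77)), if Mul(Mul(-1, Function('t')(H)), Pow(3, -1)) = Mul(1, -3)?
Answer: -3918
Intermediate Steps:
Function('t')(H) = 9 (Function('t')(H) = Mul(-3, Mul(1, -3)) = Mul(-3, -3) = 9)
Add(Function('t')(5), Mul(Add(Function('g')(7), 48), -77)) = Add(9, Mul(Add(3, 48), -77)) = Add(9, Mul(51, -77)) = Add(9, -3927) = -3918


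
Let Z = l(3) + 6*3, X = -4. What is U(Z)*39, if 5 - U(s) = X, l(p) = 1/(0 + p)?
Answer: 351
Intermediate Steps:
l(p) = 1/p
Z = 55/3 (Z = 1/3 + 6*3 = ⅓ + 18 = 55/3 ≈ 18.333)
U(s) = 9 (U(s) = 5 - 1*(-4) = 5 + 4 = 9)
U(Z)*39 = 9*39 = 351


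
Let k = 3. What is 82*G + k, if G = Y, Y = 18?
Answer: 1479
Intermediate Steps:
G = 18
82*G + k = 82*18 + 3 = 1476 + 3 = 1479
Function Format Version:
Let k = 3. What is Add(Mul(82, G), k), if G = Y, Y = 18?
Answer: 1479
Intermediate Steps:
G = 18
Add(Mul(82, G), k) = Add(Mul(82, 18), 3) = Add(1476, 3) = 1479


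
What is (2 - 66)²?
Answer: 4096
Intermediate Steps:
(2 - 66)² = (-64)² = 4096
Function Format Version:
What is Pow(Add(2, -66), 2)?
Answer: 4096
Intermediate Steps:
Pow(Add(2, -66), 2) = Pow(-64, 2) = 4096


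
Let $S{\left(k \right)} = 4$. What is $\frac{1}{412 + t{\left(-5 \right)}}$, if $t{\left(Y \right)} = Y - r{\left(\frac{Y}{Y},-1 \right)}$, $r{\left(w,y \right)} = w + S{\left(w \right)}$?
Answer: $\frac{1}{402} \approx 0.0024876$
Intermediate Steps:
$r{\left(w,y \right)} = 4 + w$ ($r{\left(w,y \right)} = w + 4 = 4 + w$)
$t{\left(Y \right)} = -5 + Y$ ($t{\left(Y \right)} = Y - \left(4 + \frac{Y}{Y}\right) = Y - \left(4 + 1\right) = Y - 5 = -5 + Y$)
$\frac{1}{412 + t{\left(-5 \right)}} = \frac{1}{412 - 10} = \frac{1}{402}$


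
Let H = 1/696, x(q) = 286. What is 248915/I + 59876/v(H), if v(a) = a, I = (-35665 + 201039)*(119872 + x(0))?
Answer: 828098392113492947/19871009092 ≈ 4.1674e+7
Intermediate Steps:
H = 1/696 ≈ 0.0014368
I = 19871009092 (I = (-35665 + 201039)*(119872 + 286) = 165374*120158 = 19871009092)
248915/I + 59876/v(H) = 248915/19871009092 + 59876/(1/696) = 248915*(1/19871009092) + 59876*696 = 248915/19871009092 + 41673696 = 828098392113492947/19871009092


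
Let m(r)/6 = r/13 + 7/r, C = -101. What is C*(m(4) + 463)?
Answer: -1248259/26 ≈ -48010.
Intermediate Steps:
m(r) = 42/r + 6*r/13 (m(r) = 6*(r/13 + 7/r) = 6*(7/r + r/13) = 42/r + 6*r/13)
C*(m(4) + 463) = -101*((42/4 + (6/13)*4) + 463) = -101*((42*(¼) + 24/13) + 463) = -101*((21/2 + 24/13) + 463) = -101*(321/26 + 463) = -101*12359/26 = -1248259/26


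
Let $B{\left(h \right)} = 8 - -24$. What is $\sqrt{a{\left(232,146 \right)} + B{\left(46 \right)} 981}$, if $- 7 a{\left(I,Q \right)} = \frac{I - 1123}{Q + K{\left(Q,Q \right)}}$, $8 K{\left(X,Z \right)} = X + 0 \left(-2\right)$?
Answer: $\frac{6 \sqrt{227703133}}{511} \approx 177.18$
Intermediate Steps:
$K{\left(X,Z \right)} = \frac{X}{8}$ ($K{\left(X,Z \right)} = \frac{X + 0 \left(-2\right)}{8} = \frac{X + 0}{8} = \frac{X}{8}$)
$a{\left(I,Q \right)} = - \frac{8 \left(-1123 + I\right)}{63 Q}$ ($a{\left(I,Q \right)} = - \frac{\left(I - 1123\right) \frac{1}{Q + \frac{Q}{8}}}{7} = - \frac{\left(-1123 + I\right) \frac{1}{\frac{9}{8} Q}}{7} = - \frac{\left(-1123 + I\right) \frac{8}{9 Q}}{7} = - \frac{\frac{8}{9} \frac{1}{Q} \left(-1123 + I\right)}{7} = - \frac{8 \left(-1123 + I\right)}{63 Q}$)
$B{\left(h \right)} = 32$ ($B{\left(h \right)} = 8 + 24 = 32$)
$\sqrt{a{\left(232,146 \right)} + B{\left(46 \right)} 981} = \sqrt{\frac{8 \left(1123 - 232\right)}{63 \cdot 146} + 32 \cdot 981} = \sqrt{\frac{8}{63} \cdot \frac{1}{146} \left(1123 - 232\right) + 31392} = \sqrt{\frac{8}{63} \cdot \frac{1}{146} \cdot 891 + 31392} = \sqrt{\frac{396}{511} + 31392} = \sqrt{\frac{16041708}{511}} = \frac{6 \sqrt{227703133}}{511}$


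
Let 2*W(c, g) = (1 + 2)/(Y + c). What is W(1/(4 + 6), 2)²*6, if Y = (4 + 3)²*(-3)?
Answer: 1350/2157961 ≈ 0.00062559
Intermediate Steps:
Y = -147 (Y = 7²*(-3) = 49*(-3) = -147)
W(c, g) = 3/(2*(-147 + c)) (W(c, g) = ((1 + 2)/(-147 + c))/2 = (3/(-147 + c))/2 = 3/(2*(-147 + c)))
W(1/(4 + 6), 2)²*6 = (3/(2*(-147 + 1/(4 + 6))))²*6 = (3/(2*(-147 + 1/10)))²*6 = (3/(2*(-147 + ⅒)))²*6 = (3/(2*(-1469/10)))²*6 = ((3/2)*(-10/1469))²*6 = (-15/1469)²*6 = (225/2157961)*6 = 1350/2157961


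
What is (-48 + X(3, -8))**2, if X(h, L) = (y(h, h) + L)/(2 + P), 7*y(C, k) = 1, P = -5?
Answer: 908209/441 ≈ 2059.4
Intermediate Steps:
y(C, k) = 1/7 (y(C, k) = (1/7)*1 = 1/7)
X(h, L) = -1/21 - L/3 (X(h, L) = (1/7 + L)/(2 - 5) = (1/7 + L)/(-3) = (1/7 + L)*(-1/3) = -1/21 - L/3)
(-48 + X(3, -8))**2 = (-48 + (-1/21 - 1/3*(-8)))**2 = (-48 + (-1/21 + 8/3))**2 = (-48 + 55/21)**2 = (-953/21)**2 = 908209/441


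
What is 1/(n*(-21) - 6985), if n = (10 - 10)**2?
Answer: -1/6985 ≈ -0.00014316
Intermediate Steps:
n = 0 (n = 0**2 = 0)
1/(n*(-21) - 6985) = 1/(0*(-21) - 6985) = 1/(0 - 6985) = 1/(-6985) = -1/6985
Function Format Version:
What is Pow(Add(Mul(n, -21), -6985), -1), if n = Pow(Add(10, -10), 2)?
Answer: Rational(-1, 6985) ≈ -0.00014316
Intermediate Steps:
n = 0 (n = Pow(0, 2) = 0)
Pow(Add(Mul(n, -21), -6985), -1) = Pow(Add(Mul(0, -21), -6985), -1) = Pow(Add(0, -6985), -1) = Pow(-6985, -1) = Rational(-1, 6985)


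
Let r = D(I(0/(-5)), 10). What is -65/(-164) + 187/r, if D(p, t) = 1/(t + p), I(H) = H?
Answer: 306745/164 ≈ 1870.4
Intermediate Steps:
D(p, t) = 1/(p + t)
r = ⅒ (r = 1/(0/(-5) + 10) = 1/(0*(-⅕) + 10) = 1/(0 + 10) = 1/10 = ⅒ ≈ 0.10000)
-65/(-164) + 187/r = -65/(-164) + 187/(⅒) = -65*(-1/164) + 187*10 = 65/164 + 1870 = 306745/164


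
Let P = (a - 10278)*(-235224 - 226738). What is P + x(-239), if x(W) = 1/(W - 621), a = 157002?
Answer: -58291584739681/860 ≈ -6.7781e+10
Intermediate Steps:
P = -67780912488 (P = (157002 - 10278)*(-235224 - 226738) = 146724*(-461962) = -67780912488)
x(W) = 1/(-621 + W)
P + x(-239) = -67780912488 + 1/(-621 - 239) = -67780912488 + 1/(-860) = -67780912488 - 1/860 = -58291584739681/860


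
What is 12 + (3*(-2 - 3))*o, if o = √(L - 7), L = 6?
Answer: 12 - 15*I ≈ 12.0 - 15.0*I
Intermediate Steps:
o = I (o = √(6 - 7) = √(-1) = I ≈ 1.0*I)
12 + (3*(-2 - 3))*o = 12 + (3*(-2 - 3))*I = 12 + (3*(-5))*I = 12 - 15*I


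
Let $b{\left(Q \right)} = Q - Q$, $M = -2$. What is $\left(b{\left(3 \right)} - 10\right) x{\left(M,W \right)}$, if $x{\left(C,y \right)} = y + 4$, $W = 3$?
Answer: $-70$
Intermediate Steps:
$x{\left(C,y \right)} = 4 + y$
$b{\left(Q \right)} = 0$
$\left(b{\left(3 \right)} - 10\right) x{\left(M,W \right)} = \left(0 - 10\right) \left(4 + 3\right) = \left(-10\right) 7 = -70$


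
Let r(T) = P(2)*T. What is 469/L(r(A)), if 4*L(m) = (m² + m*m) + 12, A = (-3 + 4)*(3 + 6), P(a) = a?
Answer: 469/165 ≈ 2.8424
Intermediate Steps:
A = 9 (A = 1*9 = 9)
r(T) = 2*T
L(m) = 3 + m²/2 (L(m) = ((m² + m*m) + 12)/4 = ((m² + m²) + 12)/4 = (2*m² + 12)/4 = (12 + 2*m²)/4 = 3 + m²/2)
469/L(r(A)) = 469/(3 + (2*9)²/2) = 469/(3 + (½)*18²) = 469/(3 + (½)*324) = 469/(3 + 162) = 469/165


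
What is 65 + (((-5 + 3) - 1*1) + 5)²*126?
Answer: 569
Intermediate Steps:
65 + (((-5 + 3) - 1*1) + 5)²*126 = 65 + ((-2 - 1) + 5)²*126 = 65 + (-3 + 5)²*126 = 65 + 2²*126 = 65 + 4*126 = 65 + 504 = 569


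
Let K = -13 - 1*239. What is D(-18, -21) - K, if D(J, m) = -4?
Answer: 248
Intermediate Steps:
K = -252 (K = -13 - 239 = -252)
D(-18, -21) - K = -4 - 1*(-252) = -4 + 252 = 248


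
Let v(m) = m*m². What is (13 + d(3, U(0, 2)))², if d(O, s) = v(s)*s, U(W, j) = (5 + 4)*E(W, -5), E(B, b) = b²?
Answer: 6568408422348047044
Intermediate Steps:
v(m) = m³
U(W, j) = 225 (U(W, j) = (5 + 4)*(-5)² = 9*25 = 225)
d(O, s) = s⁴ (d(O, s) = s³*s = s⁴)
(13 + d(3, U(0, 2)))² = (13 + 225⁴)² = (13 + 2562890625)² = 2562890638² = 6568408422348047044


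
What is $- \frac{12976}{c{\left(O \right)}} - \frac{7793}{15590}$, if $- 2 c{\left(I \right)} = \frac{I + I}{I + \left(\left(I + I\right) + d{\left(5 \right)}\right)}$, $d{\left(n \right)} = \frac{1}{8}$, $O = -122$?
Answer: $\frac{37007019857}{950990} \approx 38914.0$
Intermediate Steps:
$d{\left(n \right)} = \frac{1}{8}$
$c{\left(I \right)} = - \frac{I}{\frac{1}{8} + 3 I}$ ($c{\left(I \right)} = - \frac{\left(I + I\right) \frac{1}{I + \left(\left(I + I\right) + \frac{1}{8}\right)}}{2} = - \frac{2 I \frac{1}{I + \left(2 I + \frac{1}{8}\right)}}{2} = - \frac{2 I \frac{1}{I + \left(\frac{1}{8} + 2 I\right)}}{2} = - \frac{2 I \frac{1}{\frac{1}{8} + 3 I}}{2} = - \frac{I}{\frac{1}{8} + 3 I}$)
$- \frac{12976}{c{\left(O \right)}} - \frac{7793}{15590} = - \frac{12976}{\left(-8\right) \left(-122\right) \frac{1}{1 + 24 \left(-122\right)}} - \frac{7793}{15590} = - \frac{12976}{\left(-8\right) \left(-122\right) \frac{1}{1 - 2928}} - \frac{7793}{15590} = - \frac{12976}{\left(-8\right) \left(-122\right) \frac{1}{-2927}} - \frac{7793}{15590} = - \frac{12976}{\left(-8\right) \left(-122\right) \left(- \frac{1}{2927}\right)} - \frac{7793}{15590} = - \frac{12976}{- \frac{976}{2927}} - \frac{7793}{15590} = \left(-12976\right) \left(- \frac{2927}{976}\right) - \frac{7793}{15590} = \frac{2373797}{61} - \frac{7793}{15590} = \frac{37007019857}{950990}$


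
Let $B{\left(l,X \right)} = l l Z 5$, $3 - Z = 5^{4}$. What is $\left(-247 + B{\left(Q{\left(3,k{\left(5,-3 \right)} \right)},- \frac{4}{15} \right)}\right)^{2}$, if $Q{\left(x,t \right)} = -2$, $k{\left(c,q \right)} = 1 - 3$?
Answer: $160959969$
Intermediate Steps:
$Z = -622$ ($Z = 3 - 5^{4} = 3 - 625 = -622$)
$k{\left(c,q \right)} = -2$ ($k{\left(c,q \right)} = 1 - 3 = -2$)
$B{\left(l,X \right)} = - 3110 l^{2}$ ($B{\left(l,X \right)} = l l \left(-622\right) 5 = l^{2} \left(-622\right) 5 = - 622 l^{2} \cdot 5 = - 3110 l^{2}$)
$\left(-247 + B{\left(Q{\left(3,k{\left(5,-3 \right)} \right)},- \frac{4}{15} \right)}\right)^{2} = \left(-247 - 3110 \left(-2\right)^{2}\right)^{2} = \left(-247 - 12440\right)^{2} = \left(-12687\right)^{2} = 160959969$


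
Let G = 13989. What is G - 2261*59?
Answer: -119410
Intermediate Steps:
G - 2261*59 = 13989 - 2261*59 = 13989 - 1*133399 = 13989 - 133399 = -119410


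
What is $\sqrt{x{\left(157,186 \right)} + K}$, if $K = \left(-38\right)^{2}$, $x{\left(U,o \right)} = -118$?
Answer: $\sqrt{1326} \approx 36.414$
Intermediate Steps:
$K = 1444$
$\sqrt{x{\left(157,186 \right)} + K} = \sqrt{-118 + 1444} = \sqrt{1326}$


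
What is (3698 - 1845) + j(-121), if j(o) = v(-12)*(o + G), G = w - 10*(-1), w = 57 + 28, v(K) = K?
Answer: 2165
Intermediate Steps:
w = 85
G = 95 (G = 85 - 10*(-1) = 85 + 10 = 95)
j(o) = -1140 - 12*o (j(o) = -12*(o + 95) = -12*(95 + o) = -1140 - 12*o)
(3698 - 1845) + j(-121) = (3698 - 1845) + (-1140 - 12*(-121)) = 1853 + (-1140 + 1452) = 1853 + 312 = 2165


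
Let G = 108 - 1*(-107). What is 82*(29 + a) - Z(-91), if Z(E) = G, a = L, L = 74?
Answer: 8231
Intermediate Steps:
G = 215 (G = 108 + 107 = 215)
a = 74
Z(E) = 215
82*(29 + a) - Z(-91) = 82*(29 + 74) - 1*215 = 82*103 - 215 = 8446 - 215 = 8231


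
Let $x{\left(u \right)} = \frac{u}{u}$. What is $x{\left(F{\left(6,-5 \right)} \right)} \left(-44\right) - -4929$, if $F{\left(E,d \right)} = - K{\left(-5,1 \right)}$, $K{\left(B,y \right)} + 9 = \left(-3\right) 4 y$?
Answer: $4885$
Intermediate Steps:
$K{\left(B,y \right)} = -9 - 12 y$ ($K{\left(B,y \right)} = -9 + \left(-3\right) 4 y = -9 - 12 y$)
$F{\left(E,d \right)} = 21$ ($F{\left(E,d \right)} = - (-9 - 12) = \left(-1\right) \left(-21\right) = 21$)
$x{\left(u \right)} = 1$
$x{\left(F{\left(6,-5 \right)} \right)} \left(-44\right) - -4929 = 1 \left(-44\right) - -4929 = -44 + 4929 = 4885$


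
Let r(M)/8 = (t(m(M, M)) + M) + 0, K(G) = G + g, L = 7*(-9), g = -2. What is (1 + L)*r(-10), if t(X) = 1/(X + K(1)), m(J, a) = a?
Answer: 55056/11 ≈ 5005.1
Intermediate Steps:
L = -63
K(G) = -2 + G (K(G) = G - 2 = -2 + G)
t(X) = 1/(-1 + X) (t(X) = 1/(X + (-2 + 1)) = 1/(X - 1) = 1/(-1 + X))
r(M) = 8*M + 8/(-1 + M) (r(M) = 8*((1/(-1 + M) + M) + 0) = 8*((M + 1/(-1 + M)) + 0) = 8*(M + 1/(-1 + M)) = 8*M + 8/(-1 + M))
(1 + L)*r(-10) = (1 - 63)*(8*(1 - 10*(-1 - 10))/(-1 - 10)) = -496*(1 - 10*(-11))/(-11) = -496*(-1)*(1 + 110)/11 = -496*(-1)*111/11 = -62*(-888/11) = 55056/11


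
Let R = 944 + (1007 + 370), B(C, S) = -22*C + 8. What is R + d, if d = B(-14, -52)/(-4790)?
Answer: 5558637/2395 ≈ 2320.9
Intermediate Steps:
B(C, S) = 8 - 22*C
d = -158/2395 (d = (8 - 22*(-14))/(-4790) = (8 + 308)*(-1/4790) = 316*(-1/4790) = -158/2395 ≈ -0.065971)
R = 2321 (R = 944 + 1377 = 2321)
R + d = 2321 - 158/2395 = 5558637/2395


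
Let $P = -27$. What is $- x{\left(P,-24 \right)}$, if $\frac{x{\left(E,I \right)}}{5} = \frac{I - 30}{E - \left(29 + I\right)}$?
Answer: $- \frac{135}{16} \approx -8.4375$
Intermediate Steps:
$x{\left(E,I \right)} = \frac{5 \left(-30 + I\right)}{-29 + E - I}$ ($x{\left(E,I \right)} = 5 \frac{I - 30}{E - \left(29 + I\right)} = 5 \frac{-30 + I}{-29 + E - I} = \frac{5 \left(-30 + I\right)}{-29 + E - I}$)
$- x{\left(P,-24 \right)} = - \frac{5 \left(30 - -24\right)}{29 - 24 - -27} = - \frac{5 \left(30 + 24\right)}{29 - 24 + 27} = - \frac{5 \cdot 54}{32} = \left(-1\right) \frac{135}{16} = - \frac{135}{16}$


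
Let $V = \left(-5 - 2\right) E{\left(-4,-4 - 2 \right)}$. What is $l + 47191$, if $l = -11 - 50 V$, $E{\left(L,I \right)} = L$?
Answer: $45780$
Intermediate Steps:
$V = 28$ ($V = \left(-5 - 2\right) \left(-4\right) = \left(-7\right) \left(-4\right) = 28$)
$l = -1411$ ($l = -11 - 1400 = -1411$)
$l + 47191 = -1411 + 47191 = 45780$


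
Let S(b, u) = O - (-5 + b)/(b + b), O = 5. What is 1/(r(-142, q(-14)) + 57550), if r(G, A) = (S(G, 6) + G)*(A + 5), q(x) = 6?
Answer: 284/15914595 ≈ 1.7845e-5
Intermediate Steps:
S(b, u) = 5 - (-5 + b)/(2*b) (S(b, u) = 5 - (-5 + b)/(b + b) = 5 - (-5 + b)/(2*b))
r(G, A) = (5 + A)*(G + (5 + 9*G)/(2*G)) (r(G, A) = ((5 + 9*G)/(2*G) + G)*(A + 5) = (G + (5 + 9*G)/(2*G))*(5 + A) = (5 + A)*(G + (5 + 9*G)/(2*G)))
1/(r(-142, q(-14)) + 57550) = 1/((½)*(25 + 45*(-142) + 6*(5 + 9*(-142)) + 2*(-142)²*(5 + 6))/(-142) + 57550) = 1/((½)*(-1/142)*(25 - 6390 + 6*(5 - 1278) + 2*20164*11) + 57550) = 1/((½)*(-1/142)*(25 - 6390 + 6*(-1273) + 443608) + 57550) = 1/((½)*(-1/142)*(25 - 6390 - 7638 + 443608) + 57550) = 1/((½)*(-1/142)*429605 + 57550) = 1/(-429605/284 + 57550) = 1/(15914595/284) = 284/15914595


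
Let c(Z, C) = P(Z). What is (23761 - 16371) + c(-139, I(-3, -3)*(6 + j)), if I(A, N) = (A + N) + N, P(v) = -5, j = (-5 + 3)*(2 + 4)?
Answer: 7385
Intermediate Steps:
j = -12 (j = -2*6 = -12)
I(A, N) = A + 2*N
c(Z, C) = -5
(23761 - 16371) + c(-139, I(-3, -3)*(6 + j)) = (23761 - 16371) - 5 = 7390 - 5 = 7385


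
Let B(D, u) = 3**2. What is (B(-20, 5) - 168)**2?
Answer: 25281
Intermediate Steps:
B(D, u) = 9
(B(-20, 5) - 168)**2 = (9 - 168)**2 = (-159)**2 = 25281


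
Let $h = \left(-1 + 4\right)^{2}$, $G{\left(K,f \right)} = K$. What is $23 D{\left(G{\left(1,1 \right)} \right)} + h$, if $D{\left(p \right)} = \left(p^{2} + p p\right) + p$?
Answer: $78$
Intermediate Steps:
$h = 9$ ($h = 3^{2} = 9$)
$D{\left(p \right)} = p + 2 p^{2}$ ($D{\left(p \right)} = \left(p^{2} + p^{2}\right) + p = 2 p^{2} + p = p + 2 p^{2}$)
$23 D{\left(G{\left(1,1 \right)} \right)} + h = 23 \cdot 1 \left(1 + 2 \cdot 1\right) + 9 = 23 \cdot 1 \left(1 + 2\right) + 9 = 23 \cdot 1 \cdot 3 + 9 = 23 \cdot 3 + 9 = 69 + 9 = 78$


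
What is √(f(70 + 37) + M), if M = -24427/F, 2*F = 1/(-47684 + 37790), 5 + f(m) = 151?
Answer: √483361622 ≈ 21986.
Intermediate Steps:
f(m) = 146 (f(m) = -5 + 151 = 146)
F = -1/19788 (F = 1/(2*(-47684 + 37790)) = (½)/(-9894) = (½)*(-1/9894) = -1/19788 ≈ -5.0536e-5)
M = 483361476 (M = -24427/(-1/19788) = -24427*(-19788) = 483361476)
√(f(70 + 37) + M) = √(146 + 483361476) = √483361622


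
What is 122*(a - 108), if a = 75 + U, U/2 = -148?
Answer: -40138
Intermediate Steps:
U = -296 (U = 2*(-148) = -296)
a = -221 (a = 75 - 296 = -221)
122*(a - 108) = 122*(-221 - 108) = 122*(-329) = -40138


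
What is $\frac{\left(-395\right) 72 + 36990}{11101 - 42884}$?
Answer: $- \frac{8550}{31783} \approx -0.26901$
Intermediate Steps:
$\frac{\left(-395\right) 72 + 36990}{11101 - 42884} = \frac{-28440 + 36990}{-31783} = 8550 \left(- \frac{1}{31783}\right) = - \frac{8550}{31783}$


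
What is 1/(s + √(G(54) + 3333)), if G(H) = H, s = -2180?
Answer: -2180/4749013 - √3387/4749013 ≈ -0.00047130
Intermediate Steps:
1/(s + √(G(54) + 3333)) = 1/(-2180 + √(54 + 3333)) = 1/(-2180 + √3387)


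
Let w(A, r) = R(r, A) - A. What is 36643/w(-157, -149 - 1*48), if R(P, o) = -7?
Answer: 36643/150 ≈ 244.29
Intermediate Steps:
w(A, r) = -7 - A
36643/w(-157, -149 - 1*48) = 36643/(-7 - 1*(-157)) = 36643/(-7 + 157) = 36643/150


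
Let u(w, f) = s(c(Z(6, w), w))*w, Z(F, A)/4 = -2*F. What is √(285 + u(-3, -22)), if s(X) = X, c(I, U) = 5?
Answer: 3*√30 ≈ 16.432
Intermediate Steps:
Z(F, A) = -8*F (Z(F, A) = 4*(-2*F) = -8*F)
u(w, f) = 5*w
√(285 + u(-3, -22)) = √(285 + 5*(-3)) = √(285 - 15) = √270 = 3*√30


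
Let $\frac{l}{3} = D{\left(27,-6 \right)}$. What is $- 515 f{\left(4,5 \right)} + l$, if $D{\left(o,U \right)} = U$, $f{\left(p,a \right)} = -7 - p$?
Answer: $5647$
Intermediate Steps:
$l = -18$ ($l = 3 \left(-6\right) = -18$)
$- 515 f{\left(4,5 \right)} + l = - 515 \left(-7 - 4\right) - 18 = \left(-515\right) \left(-11\right) - 18 = 5665 - 18 = 5647$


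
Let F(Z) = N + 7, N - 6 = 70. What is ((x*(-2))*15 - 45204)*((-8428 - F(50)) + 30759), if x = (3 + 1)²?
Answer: -1016377632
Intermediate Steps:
N = 76 (N = 6 + 70 = 76)
x = 16 (x = 4² = 16)
F(Z) = 83 (F(Z) = 76 + 7 = 83)
((x*(-2))*15 - 45204)*((-8428 - F(50)) + 30759) = ((16*(-2))*15 - 45204)*((-8428 - 1*83) + 30759) = (-32*15 - 45204)*((-8428 - 83) + 30759) = (-480 - 45204)*(-8511 + 30759) = -45684*22248 = -1016377632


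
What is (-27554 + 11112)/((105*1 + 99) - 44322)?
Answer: 8221/22059 ≈ 0.37268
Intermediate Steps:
(-27554 + 11112)/((105*1 + 99) - 44322) = -16442/((105 + 99) - 44322) = -16442/(204 - 44322) = -16442/(-44118) = -16442*(-1/44118) = 8221/22059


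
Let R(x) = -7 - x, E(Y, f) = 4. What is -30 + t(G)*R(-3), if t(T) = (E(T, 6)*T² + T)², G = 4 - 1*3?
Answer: -130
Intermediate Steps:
G = 1 (G = 4 - 3 = 1)
t(T) = (T + 4*T²)² (t(T) = (4*T² + T)² = (T + 4*T²)²)
-30 + t(G)*R(-3) = -30 + (1²*(1 + 4*1)²)*(-7 - 1*(-3)) = -30 + (1*(1 + 4)²)*(-7 + 3) = -30 + (1*5²)*(-4) = -30 + (1*25)*(-4) = -30 + 25*(-4) = -30 - 100 = -130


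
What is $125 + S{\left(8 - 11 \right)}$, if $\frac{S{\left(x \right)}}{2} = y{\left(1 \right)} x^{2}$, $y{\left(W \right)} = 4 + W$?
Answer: $215$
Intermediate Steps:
$S{\left(x \right)} = 10 x^{2}$ ($S{\left(x \right)} = 2 \left(4 + 1\right) x^{2} = 2 \cdot 5 x^{2} = 10 x^{2}$)
$125 + S{\left(8 - 11 \right)} = 125 + 10 \left(8 - 11\right)^{2} = 125 + 10 \left(-3\right)^{2} = 125 + 10 \cdot 9 = 125 + 90 = 215$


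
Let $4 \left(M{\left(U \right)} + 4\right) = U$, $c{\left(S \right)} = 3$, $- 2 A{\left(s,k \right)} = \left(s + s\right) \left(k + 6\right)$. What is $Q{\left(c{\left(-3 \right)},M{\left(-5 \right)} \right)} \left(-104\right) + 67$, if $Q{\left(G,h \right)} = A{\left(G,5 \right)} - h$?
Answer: $2953$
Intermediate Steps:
$A{\left(s,k \right)} = - s \left(6 + k\right)$ ($A{\left(s,k \right)} = - \frac{\left(s + s\right) \left(k + 6\right)}{2} = - \frac{2 s \left(6 + k\right)}{2} = - s \left(6 + k\right)$)
$M{\left(U \right)} = -4 + \frac{U}{4}$
$Q{\left(G,h \right)} = - h - 11 G$ ($Q{\left(G,h \right)} = - G \left(6 + 5\right) - h = \left(-1\right) G 11 - h = - 11 G - h = - h - 11 G$)
$Q{\left(c{\left(-3 \right)},M{\left(-5 \right)} \right)} \left(-104\right) + 67 = \left(- (-4 + \frac{1}{4} \left(-5\right)) - 33\right) \left(-104\right) + 67 = \left(- (-4 - \frac{5}{4}) - 33\right) \left(-104\right) + 67 = \left(\left(-1\right) \left(- \frac{21}{4}\right) - 33\right) \left(-104\right) + 67 = \left(\frac{21}{4} - 33\right) \left(-104\right) + 67 = \left(- \frac{111}{4}\right) \left(-104\right) + 67 = 2886 + 67 = 2953$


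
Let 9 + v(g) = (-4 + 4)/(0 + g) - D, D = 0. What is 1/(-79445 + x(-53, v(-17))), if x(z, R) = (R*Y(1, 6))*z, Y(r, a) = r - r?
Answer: -1/79445 ≈ -1.2587e-5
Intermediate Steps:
Y(r, a) = 0
v(g) = -9 (v(g) = -9 + ((-4 + 4)/(0 + g) - 1*0) = -9 + (0/g + 0) = -9 + (0 + 0) = -9 + 0 = -9)
x(z, R) = 0 (x(z, R) = (R*0)*z = 0*z = 0)
1/(-79445 + x(-53, v(-17))) = 1/(-79445 + 0) = 1/(-79445) = -1/79445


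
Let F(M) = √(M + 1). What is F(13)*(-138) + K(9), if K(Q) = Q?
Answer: 9 - 138*√14 ≈ -507.35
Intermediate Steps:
F(M) = √(1 + M)
F(13)*(-138) + K(9) = √(1 + 13)*(-138) + 9 = √14*(-138) + 9 = -138*√14 + 9 = 9 - 138*√14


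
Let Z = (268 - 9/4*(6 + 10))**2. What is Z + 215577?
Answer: 269401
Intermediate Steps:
Z = 53824 (Z = (268 - 9*(1/4)*16)**2 = (268 - 9*16/4)**2 = (268 - 1*36)**2 = (268 - 36)**2 = 232**2 = 53824)
Z + 215577 = 53824 + 215577 = 269401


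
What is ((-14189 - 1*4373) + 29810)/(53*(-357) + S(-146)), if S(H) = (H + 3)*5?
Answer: -2812/4909 ≈ -0.57283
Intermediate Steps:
S(H) = 15 + 5*H (S(H) = (3 + H)*5 = 15 + 5*H)
((-14189 - 1*4373) + 29810)/(53*(-357) + S(-146)) = ((-14189 - 1*4373) + 29810)/(53*(-357) + (15 + 5*(-146))) = ((-14189 - 4373) + 29810)/(-18921 + (15 - 730)) = (-18562 + 29810)/(-18921 - 715) = 11248/(-19636) = 11248*(-1/19636) = -2812/4909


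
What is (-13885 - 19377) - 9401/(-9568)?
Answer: -318241415/9568 ≈ -33261.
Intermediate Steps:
(-13885 - 19377) - 9401/(-9568) = -33262 - 9401*(-1/9568) = -33262 + 9401/9568 = -318241415/9568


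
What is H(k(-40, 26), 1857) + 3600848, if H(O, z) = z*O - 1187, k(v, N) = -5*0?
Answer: 3599661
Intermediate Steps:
k(v, N) = 0
H(O, z) = -1187 + O*z (H(O, z) = O*z - 1187 = -1187 + O*z)
H(k(-40, 26), 1857) + 3600848 = (-1187 + 0*1857) + 3600848 = (-1187 + 0) + 3600848 = -1187 + 3600848 = 3599661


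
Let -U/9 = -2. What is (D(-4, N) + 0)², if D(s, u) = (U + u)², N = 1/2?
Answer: 1874161/16 ≈ 1.1714e+5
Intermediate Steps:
U = 18 (U = -9*(-2) = 18)
N = ½ ≈ 0.50000
D(s, u) = (18 + u)²
(D(-4, N) + 0)² = ((18 + ½)² + 0)² = ((37/2)² + 0)² = (1369/4 + 0)² = (1369/4)² = 1874161/16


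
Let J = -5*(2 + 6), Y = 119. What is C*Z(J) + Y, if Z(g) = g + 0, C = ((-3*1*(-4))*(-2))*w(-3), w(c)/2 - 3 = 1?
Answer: 7799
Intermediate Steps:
w(c) = 8 (w(c) = 6 + 2*1 = 6 + 2 = 8)
J = -40 (J = -5*8 = -40)
C = -192 (C = ((-3*1*(-4))*(-2))*8 = (-3*(-4)*(-2))*8 = (12*(-2))*8 = -24*8 = -192)
Z(g) = g
C*Z(J) + Y = -192*(-40) + 119 = 7680 + 119 = 7799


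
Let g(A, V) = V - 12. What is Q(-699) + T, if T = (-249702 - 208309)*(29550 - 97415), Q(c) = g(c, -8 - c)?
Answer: 31082917194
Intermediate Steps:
g(A, V) = -12 + V
Q(c) = -20 - c (Q(c) = -12 + (-8 - c) = -20 - c)
T = 31082916515 (T = -458011*(-67865) = 31082916515)
Q(-699) + T = (-20 - 1*(-699)) + 31082916515 = (-20 + 699) + 31082916515 = 679 + 31082916515 = 31082917194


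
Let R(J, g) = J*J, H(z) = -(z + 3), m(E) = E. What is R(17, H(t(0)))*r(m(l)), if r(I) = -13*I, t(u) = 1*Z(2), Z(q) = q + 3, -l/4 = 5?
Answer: 75140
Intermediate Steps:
l = -20 (l = -4*5 = -20)
Z(q) = 3 + q
t(u) = 5 (t(u) = 1*(3 + 2) = 1*5 = 5)
H(z) = -3 - z (H(z) = -(3 + z) = -3 - z)
R(J, g) = J**2
R(17, H(t(0)))*r(m(l)) = 17**2*(-13*(-20)) = 289*260 = 75140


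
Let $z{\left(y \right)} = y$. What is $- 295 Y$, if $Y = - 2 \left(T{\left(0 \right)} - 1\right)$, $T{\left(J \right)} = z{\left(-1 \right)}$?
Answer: $-1180$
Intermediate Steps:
$T{\left(J \right)} = -1$
$Y = 4$ ($Y = - 2 \left(-1 - 1\right) = \left(-2\right) \left(-2\right) = 4$)
$- 295 Y = \left(-295\right) 4 = -1180$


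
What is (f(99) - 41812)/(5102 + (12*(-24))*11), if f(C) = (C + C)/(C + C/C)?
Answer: -2090501/96700 ≈ -21.618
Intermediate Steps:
f(C) = 2*C/(1 + C) (f(C) = (2*C)/(C + 1) = (2*C)/(1 + C) = 2*C/(1 + C))
(f(99) - 41812)/(5102 + (12*(-24))*11) = (2*99/(1 + 99) - 41812)/(5102 + (12*(-24))*11) = (2*99/100 - 41812)/(5102 - 288*11) = (2*99*(1/100) - 41812)/(5102 - 3168) = (99/50 - 41812)/1934 = -2090501/50*1/1934 = -2090501/96700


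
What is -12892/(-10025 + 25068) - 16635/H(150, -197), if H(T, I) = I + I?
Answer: 245160857/5926942 ≈ 41.364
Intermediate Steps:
H(T, I) = 2*I
-12892/(-10025 + 25068) - 16635/H(150, -197) = -12892/(-10025 + 25068) - 16635/(2*(-197)) = -12892/15043 - 16635/(-394) = -12892*1/15043 - 16635*(-1/394) = -12892/15043 + 16635/394 = 245160857/5926942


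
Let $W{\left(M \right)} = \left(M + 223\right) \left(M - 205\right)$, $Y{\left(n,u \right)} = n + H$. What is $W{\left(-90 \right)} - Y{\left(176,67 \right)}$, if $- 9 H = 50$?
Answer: $- \frac{354649}{9} \approx -39405.0$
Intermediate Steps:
$H = - \frac{50}{9}$ ($H = \left(- \frac{1}{9}\right) 50 = - \frac{50}{9} \approx -5.5556$)
$Y{\left(n,u \right)} = - \frac{50}{9} + n$ ($Y{\left(n,u \right)} = n - \frac{50}{9} = - \frac{50}{9} + n$)
$W{\left(M \right)} = \left(-205 + M\right) \left(223 + M\right)$ ($W{\left(M \right)} = \left(223 + M\right) \left(-205 + M\right) = \left(-205 + M\right) \left(223 + M\right)$)
$W{\left(-90 \right)} - Y{\left(176,67 \right)} = \left(-45715 + \left(-90\right)^{2} + 18 \left(-90\right)\right) - \left(- \frac{50}{9} + 176\right) = \left(-45715 + 8100 - 1620\right) - \frac{1534}{9} = -39235 - \frac{1534}{9} = - \frac{354649}{9}$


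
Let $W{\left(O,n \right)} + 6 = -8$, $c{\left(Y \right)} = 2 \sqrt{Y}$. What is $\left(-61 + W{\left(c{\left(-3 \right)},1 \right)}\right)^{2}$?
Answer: $5625$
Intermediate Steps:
$W{\left(O,n \right)} = -14$ ($W{\left(O,n \right)} = -6 - 8 = -14$)
$\left(-61 + W{\left(c{\left(-3 \right)},1 \right)}\right)^{2} = \left(-61 - 14\right)^{2} = \left(-75\right)^{2} = 5625$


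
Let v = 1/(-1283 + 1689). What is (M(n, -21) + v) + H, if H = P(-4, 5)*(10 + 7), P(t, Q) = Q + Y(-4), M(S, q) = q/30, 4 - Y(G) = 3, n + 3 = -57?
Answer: 102822/1015 ≈ 101.30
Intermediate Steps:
n = -60 (n = -3 - 57 = -60)
v = 1/406 ≈ 0.0024631
Y(G) = 1 (Y(G) = 4 - 1*3 = 4 - 3 = 1)
M(S, q) = q/30 (M(S, q) = q*(1/30) = q/30)
P(t, Q) = 1 + Q (P(t, Q) = Q + 1 = 1 + Q)
H = 102 (H = (1 + 5)*(10 + 7) = 6*17 = 102)
(M(n, -21) + v) + H = ((1/30)*(-21) + 1/406) + 102 = (-7/10 + 1/406) + 102 = -708/1015 + 102 = 102822/1015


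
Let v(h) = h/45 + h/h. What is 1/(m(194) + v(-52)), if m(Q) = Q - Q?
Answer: -45/7 ≈ -6.4286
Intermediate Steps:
m(Q) = 0
v(h) = 1 + h/45 (v(h) = h*(1/45) + 1 = h/45 + 1 = 1 + h/45)
1/(m(194) + v(-52)) = 1/(0 + (1 + (1/45)*(-52))) = 1/(0 + (1 - 52/45)) = 1/(0 - 7/45) = 1/(-7/45) = -45/7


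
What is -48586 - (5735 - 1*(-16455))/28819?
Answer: -200031732/4117 ≈ -48587.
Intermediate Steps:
-48586 - (5735 - 1*(-16455))/28819 = -48586 - (5735 + 16455)/28819 = -48586 - 22190/28819 = -48586 - 1*3170/4117 = -48586 - 3170/4117 = -200031732/4117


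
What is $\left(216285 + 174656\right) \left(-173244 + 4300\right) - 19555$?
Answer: $-66047155859$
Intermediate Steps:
$\left(216285 + 174656\right) \left(-173244 + 4300\right) - 19555 = 390941 \left(-168944\right) - 19555 = -66047136304 - 19555 = -66047155859$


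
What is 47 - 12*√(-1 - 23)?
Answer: 47 - 24*I*√6 ≈ 47.0 - 58.788*I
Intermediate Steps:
47 - 12*√(-1 - 23) = 47 - 24*I*√6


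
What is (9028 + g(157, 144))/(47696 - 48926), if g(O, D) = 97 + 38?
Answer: -9163/1230 ≈ -7.4496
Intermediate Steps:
g(O, D) = 135
(9028 + g(157, 144))/(47696 - 48926) = (9028 + 135)/(47696 - 48926) = 9163/(-1230) = 9163*(-1/1230) = -9163/1230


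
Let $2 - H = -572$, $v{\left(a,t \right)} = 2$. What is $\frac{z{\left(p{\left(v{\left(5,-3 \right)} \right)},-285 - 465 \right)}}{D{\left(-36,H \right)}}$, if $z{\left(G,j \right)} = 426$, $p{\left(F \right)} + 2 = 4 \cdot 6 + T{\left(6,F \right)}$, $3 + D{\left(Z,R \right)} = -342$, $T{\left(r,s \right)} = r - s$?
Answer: $- \frac{142}{115} \approx -1.2348$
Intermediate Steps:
$H = 574$ ($H = 2 - -572 = 2 + 572 = 574$)
$D{\left(Z,R \right)} = -345$ ($D{\left(Z,R \right)} = -3 - 342 = -345$)
$p{\left(F \right)} = 28 - F$ ($p{\left(F \right)} = -2 + \left(4 \cdot 6 - \left(-6 + F\right)\right) = -2 + \left(24 - \left(-6 + F\right)\right) = -2 - \left(-30 + F\right) = 28 - F$)
$\frac{z{\left(p{\left(v{\left(5,-3 \right)} \right)},-285 - 465 \right)}}{D{\left(-36,H \right)}} = \frac{426}{-345} = 426 \left(- \frac{1}{345}\right) = - \frac{142}{115}$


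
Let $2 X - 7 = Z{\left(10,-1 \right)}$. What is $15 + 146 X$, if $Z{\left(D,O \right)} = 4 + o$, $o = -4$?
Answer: $526$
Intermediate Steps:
$Z{\left(D,O \right)} = 0$ ($Z{\left(D,O \right)} = 4 - 4 = 0$)
$X = \frac{7}{2}$ ($X = \frac{7}{2} + \frac{1}{2} \cdot 0 = \frac{7}{2} + 0 = \frac{7}{2} \approx 3.5$)
$15 + 146 X = 15 + 146 \cdot \frac{7}{2} = 15 + 511 = 526$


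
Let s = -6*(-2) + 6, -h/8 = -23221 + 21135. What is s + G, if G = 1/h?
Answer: 300385/16688 ≈ 18.000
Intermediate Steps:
h = 16688 (h = -8*(-23221 + 21135) = -8*(-2086) = 16688)
G = 1/16688 ≈ 5.9923e-5
s = 18 (s = 12 + 6 = 18)
s + G = 18 + 1/16688 = 300385/16688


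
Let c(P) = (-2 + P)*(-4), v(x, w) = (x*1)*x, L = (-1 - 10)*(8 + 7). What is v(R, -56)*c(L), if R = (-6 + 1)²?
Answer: 417500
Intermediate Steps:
L = -165 (L = -11*15 = -165)
R = 25 (R = (-5)² = 25)
v(x, w) = x² (v(x, w) = x*x = x²)
c(P) = 8 - 4*P
v(R, -56)*c(L) = 25²*(8 - 4*(-165)) = 625*(8 + 660) = 625*668 = 417500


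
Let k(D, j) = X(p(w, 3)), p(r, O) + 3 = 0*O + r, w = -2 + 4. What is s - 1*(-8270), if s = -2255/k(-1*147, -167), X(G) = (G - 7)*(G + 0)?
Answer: 63905/8 ≈ 7988.1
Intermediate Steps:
w = 2
p(r, O) = -3 + r (p(r, O) = -3 + (0*O + r) = -3 + (0 + r) = -3 + r)
X(G) = G*(-7 + G) (X(G) = (-7 + G)*G = G*(-7 + G))
k(D, j) = 8 (k(D, j) = (-3 + 2)*(-7 + (-3 + 2)) = -(-7 - 1) = -1*(-8) = 8)
s = -2255/8 ≈ -281.88
s - 1*(-8270) = -2255/8 - 1*(-8270) = -2255/8 + 8270 = 63905/8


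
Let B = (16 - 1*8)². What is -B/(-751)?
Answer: 64/751 ≈ 0.085220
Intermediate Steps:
B = 64 (B = (16 - 8)² = 8² = 64)
-B/(-751) = -1*64/(-751) = -64*(-1/751) = 64/751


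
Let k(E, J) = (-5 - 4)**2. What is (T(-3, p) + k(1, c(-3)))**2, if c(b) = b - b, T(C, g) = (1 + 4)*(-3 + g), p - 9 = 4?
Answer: 17161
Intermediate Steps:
p = 13 (p = 9 + 4 = 13)
T(C, g) = -15 + 5*g (T(C, g) = 5*(-3 + g) = -15 + 5*g)
c(b) = 0
k(E, J) = 81 (k(E, J) = (-9)**2 = 81)
(T(-3, p) + k(1, c(-3)))**2 = ((-15 + 5*13) + 81)**2 = ((-15 + 65) + 81)**2 = (50 + 81)**2 = 131**2 = 17161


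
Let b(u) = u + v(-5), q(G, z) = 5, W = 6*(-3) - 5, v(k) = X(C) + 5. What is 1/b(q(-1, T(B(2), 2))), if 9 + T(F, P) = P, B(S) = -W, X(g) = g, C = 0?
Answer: ⅒ ≈ 0.10000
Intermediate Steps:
v(k) = 5 (v(k) = 0 + 5 = 5)
W = -23 (W = -18 - 5 = -23)
B(S) = 23 (B(S) = -1*(-23) = 23)
T(F, P) = -9 + P
b(u) = 5 + u (b(u) = u + 5 = 5 + u)
1/b(q(-1, T(B(2), 2))) = 1/(5 + 5) = 1/10 = ⅒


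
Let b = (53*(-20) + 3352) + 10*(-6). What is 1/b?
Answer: 1/2232 ≈ 0.00044803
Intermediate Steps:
b = 2232 (b = (-1060 + 3352) - 60 = 2292 - 60 = 2232)
1/b = 1/2232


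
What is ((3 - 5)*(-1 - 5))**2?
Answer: 144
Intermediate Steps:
((3 - 5)*(-1 - 5))**2 = (-2*(-6))**2 = 12**2 = 144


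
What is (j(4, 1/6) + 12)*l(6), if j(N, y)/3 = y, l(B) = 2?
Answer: 25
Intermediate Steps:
j(N, y) = 3*y
(j(4, 1/6) + 12)*l(6) = (3*(1/6) + 12)*2 = (3*(1*(⅙)) + 12)*2 = (3*(⅙) + 12)*2 = (½ + 12)*2 = (25/2)*2 = 25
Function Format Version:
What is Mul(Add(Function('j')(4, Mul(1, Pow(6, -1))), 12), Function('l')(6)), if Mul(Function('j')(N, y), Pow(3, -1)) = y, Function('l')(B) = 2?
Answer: 25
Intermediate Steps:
Function('j')(N, y) = Mul(3, y)
Mul(Add(Function('j')(4, Mul(1, Pow(6, -1))), 12), Function('l')(6)) = Mul(Add(Mul(3, Mul(1, Pow(6, -1))), 12), 2) = Mul(Add(Mul(3, Mul(1, Rational(1, 6))), 12), 2) = Mul(Add(Mul(3, Rational(1, 6)), 12), 2) = Mul(Add(Rational(1, 2), 12), 2) = Mul(Rational(25, 2), 2) = 25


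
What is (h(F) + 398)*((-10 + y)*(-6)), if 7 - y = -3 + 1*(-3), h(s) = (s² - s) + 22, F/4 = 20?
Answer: -121320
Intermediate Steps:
F = 80 (F = 4*20 = 80)
h(s) = 22 + s² - s
y = 13 (y = 7 - (-3 + 1*(-3)) = 7 - (-3 - 3) = 7 - 1*(-6) = 7 + 6 = 13)
(h(F) + 398)*((-10 + y)*(-6)) = ((22 + 80² - 1*80) + 398)*((-10 + 13)*(-6)) = ((22 + 6400 - 80) + 398)*(3*(-6)) = (6342 + 398)*(-18) = 6740*(-18) = -121320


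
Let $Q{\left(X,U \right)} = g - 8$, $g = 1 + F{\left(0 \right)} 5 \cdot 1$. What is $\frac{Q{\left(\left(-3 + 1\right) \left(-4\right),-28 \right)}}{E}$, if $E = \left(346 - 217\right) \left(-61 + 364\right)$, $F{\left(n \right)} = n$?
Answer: $- \frac{7}{39087} \approx -0.00017909$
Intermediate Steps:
$g = 1$ ($g = 1 + 0 \cdot 5 \cdot 1 = 1 + 0 \cdot 5 = 1 + 0 = 1$)
$E = 39087$ ($E = 129 \cdot 303 = 39087$)
$Q{\left(X,U \right)} = -7$ ($Q{\left(X,U \right)} = 1 - 8 = -7$)
$\frac{Q{\left(\left(-3 + 1\right) \left(-4\right),-28 \right)}}{E} = - \frac{7}{39087}$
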